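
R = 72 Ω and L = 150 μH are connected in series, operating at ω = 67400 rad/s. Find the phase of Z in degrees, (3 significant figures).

X_L = ωL = 10.1 Ω
Z = 72.0 + j10.1 Ω
|Z| = √(72.0² + 10.1²) = 72.7 Ω
∠Z = arctan(10.1/72.0) = 7.99°

7.99°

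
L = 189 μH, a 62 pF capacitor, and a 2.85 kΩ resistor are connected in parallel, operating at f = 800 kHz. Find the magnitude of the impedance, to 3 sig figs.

ω = 2πf = 5.027e+06 rad/s
X_L = ωL = 950 Ω
X_C = 1/(ωC) = 3210 Ω
Parallel: admittances add. Y = 1/R + 1/(jωL) + jωC
Y = (0.000351 − j0.000741) S
|Y| = 0.000820 S → |Z| = 1/|Y| = 1220 Ω, ∠Z = −∠Y = 64.7°

1220 Ω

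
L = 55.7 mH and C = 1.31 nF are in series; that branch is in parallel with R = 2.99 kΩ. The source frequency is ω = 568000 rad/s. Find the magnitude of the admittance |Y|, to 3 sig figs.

336 μS

X_L = ωL = 31600 Ω
X_C = 1/(ωC) = 1340 Ω
Branch 1: Z₁ = R = 2990 Ω
Branch 2 (series LC): Z₂ = j(X_L − X_C) = j30300 Ω
Parallel: Z = Z₁Z₂/(Z₁+Z₂), |Z| = 2980 Ω, ∠Z = 5.64°
|Y| = 1/|Z| = 336 μS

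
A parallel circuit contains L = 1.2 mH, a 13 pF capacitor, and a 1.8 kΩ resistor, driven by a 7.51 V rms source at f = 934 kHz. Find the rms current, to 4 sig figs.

4.201 mA

ω = 2πf = 5.868e+06 rad/s
X_L = ωL = 7042 Ω
X_C = 1/(ωC) = 13110 Ω
Parallel: admittances add. Y = 1/R + 1/(jωL) + jωC
Y = (0.0005556 − j6.571e-05) S
|Y| = 0.0005594 S → |Z| = 1/|Y| = 1788 Ω, ∠Z = −∠Y = 6.746°
I = V/|Z| = 7.51/1788 = 4.201 mA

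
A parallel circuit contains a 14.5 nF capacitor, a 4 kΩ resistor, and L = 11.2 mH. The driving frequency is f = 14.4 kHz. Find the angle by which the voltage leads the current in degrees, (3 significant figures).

-52.4°

ω = 2πf = 90480 rad/s
X_L = ωL = 1010 Ω
X_C = 1/(ωC) = 762 Ω
Parallel: admittances add. Y = 1/R + 1/(jωL) + jωC
Y = (0.000250 + j0.000325) S
|Y| = 0.000410 S → |Z| = 1/|Y| = 2440 Ω, ∠Z = −∠Y = -52.4°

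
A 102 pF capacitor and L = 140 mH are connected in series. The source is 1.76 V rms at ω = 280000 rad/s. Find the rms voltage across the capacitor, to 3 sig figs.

14.7 V

X_L = ωL = 39200 Ω
X_C = 1/(ωC) = 35000 Ω
Net reactance X = X_L − X_C = 4190 Ω
Z = j4190 Ω
|Z| = √(0² + 4190²) = 4190 Ω
I = V/|Z| = 420 μA
V_C = I·|Z_C| = 0.000420 × 35000 = 14.7 V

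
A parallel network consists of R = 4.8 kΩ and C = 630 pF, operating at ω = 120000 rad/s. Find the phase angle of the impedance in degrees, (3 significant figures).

X_C = 1/(ωC) = 13200 Ω
Parallel: admittances add. Y = 1/R + jωC
Y = (0.000208 + j7.56e-05) S
|Y| = 0.000222 S → |Z| = 1/|Y| = 4510 Ω, ∠Z = −∠Y = -19.9°

-19.9°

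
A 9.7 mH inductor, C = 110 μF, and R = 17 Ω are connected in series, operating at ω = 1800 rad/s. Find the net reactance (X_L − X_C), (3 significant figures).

12.4 Ω

X_L = ωL = 17.5 Ω
X_C = 1/(ωC) = 5.05 Ω
X = 17.5 − 5.05 = 12.4 Ω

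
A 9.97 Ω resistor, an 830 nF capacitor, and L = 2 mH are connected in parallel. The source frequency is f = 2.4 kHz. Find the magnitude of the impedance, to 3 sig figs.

9.77 Ω

ω = 2πf = 15080 rad/s
X_L = ωL = 30.2 Ω
X_C = 1/(ωC) = 79.9 Ω
Parallel: admittances add. Y = 1/R + 1/(jωL) + jωC
Y = (0.100 − j0.0206) S
|Y| = 0.102 S → |Z| = 1/|Y| = 9.77 Ω, ∠Z = −∠Y = 11.6°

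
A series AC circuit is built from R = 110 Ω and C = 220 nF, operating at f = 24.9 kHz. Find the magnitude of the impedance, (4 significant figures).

ω = 2πf = 156500 rad/s
X_C = 1/(ωC) = 29.05 Ω
Z = 110.0 − j29.05 Ω
|Z| = √(110.0² + 29.05²) = 113.8 Ω

113.8 Ω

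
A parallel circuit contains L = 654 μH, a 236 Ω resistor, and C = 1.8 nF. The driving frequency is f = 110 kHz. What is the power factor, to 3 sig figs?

ω = 2πf = 691200 rad/s
X_L = ωL = 452 Ω
X_C = 1/(ωC) = 804 Ω
Parallel: admittances add. Y = 1/R + 1/(jωL) + jωC
Y = (0.00424 − j0.000968) S
|Y| = 0.00435 S → |Z| = 1/|Y| = 230 Ω, ∠Z = −∠Y = 12.9°
cos φ = cos(12.9°) = 0.975

0.975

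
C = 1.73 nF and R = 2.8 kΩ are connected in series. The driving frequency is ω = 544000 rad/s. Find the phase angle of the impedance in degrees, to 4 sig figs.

X_C = 1/(ωC) = 1063 Ω
Z = 2800 − j1063 Ω
|Z| = √(2800² + 1063²) = 2995 Ω
∠Z = arctan(-1063/2800) = -20.78°

-20.78°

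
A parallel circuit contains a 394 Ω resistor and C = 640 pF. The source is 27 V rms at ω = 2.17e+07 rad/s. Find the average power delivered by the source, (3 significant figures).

1.85 W

X_C = 1/(ωC) = 72.0 Ω
Parallel: admittances add. Y = 1/R + jωC
Y = (0.00254 + j0.0139) S
|Y| = 0.0141 S → |Z| = 1/|Y| = 70.8 Ω, ∠Z = −∠Y = -79.6°
I = V/|Z| = 381 mA
P = VI cos φ = 27 × 0.381 × cos(-79.6°) = 1.85 W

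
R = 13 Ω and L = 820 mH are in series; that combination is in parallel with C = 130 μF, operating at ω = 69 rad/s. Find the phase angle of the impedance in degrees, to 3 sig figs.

63.7°

X_L = ωL = 56.6 Ω
X_C = 1/(ωC) = 111 Ω
Branch 1 (R+jX_L): Z₁ = 13.0 + j56.6 Ω, |Z₁| = 58.1 Ω
Branch 2 (−jX_C): Z₂ = −j111 Ω
Parallel: Z = Z₁Z₂/(Z₁+Z₂), |Z| = 115 Ω, ∠Z = 63.7°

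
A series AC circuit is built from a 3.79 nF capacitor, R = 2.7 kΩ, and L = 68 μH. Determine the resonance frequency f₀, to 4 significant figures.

313.5 kHz

ω₀ = 1/√(LC) = 1/√(6.8e-05 × 3.79e-09) = 1.97e+06 rad/s
f₀ = ω₀/(2π) = 313.5 kHz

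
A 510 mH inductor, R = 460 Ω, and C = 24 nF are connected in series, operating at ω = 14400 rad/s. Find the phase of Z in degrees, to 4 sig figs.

84.10°

X_L = ωL = 7344 Ω
X_C = 1/(ωC) = 2894 Ω
Net reactance X = X_L − X_C = 4450 Ω
Z = 460.0 + j4450 Ω
|Z| = √(460.0² + 4450²) = 4474 Ω
∠Z = arctan(4450/460.0) = 84.10°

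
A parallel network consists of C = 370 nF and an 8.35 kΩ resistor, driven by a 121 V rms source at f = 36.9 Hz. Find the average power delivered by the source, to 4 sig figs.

ω = 2πf = 231.8 rad/s
X_C = 1/(ωC) = 11660 Ω
Parallel: admittances add. Y = 1/R + jωC
Y = (0.0001198 + j8.578e-05) S
|Y| = 0.0001473 S → |Z| = 1/|Y| = 6788 Ω, ∠Z = −∠Y = -35.61°
I = V/|Z| = 17.83 mA
P = VI cos φ = 121 × 0.01783 × cos(-35.61°) = 1.753 W

1.753 W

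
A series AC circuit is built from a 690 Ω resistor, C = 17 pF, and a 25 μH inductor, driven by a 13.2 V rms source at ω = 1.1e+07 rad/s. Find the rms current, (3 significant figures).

2.58 mA

X_L = ωL = 275 Ω
X_C = 1/(ωC) = 5350 Ω
Net reactance X = X_L − X_C = -5070 Ω
Z = 690 − j5070 Ω
|Z| = √(690² + 5070²) = 5120 Ω
I = V/|Z| = 13.2/5120 = 2.58 mA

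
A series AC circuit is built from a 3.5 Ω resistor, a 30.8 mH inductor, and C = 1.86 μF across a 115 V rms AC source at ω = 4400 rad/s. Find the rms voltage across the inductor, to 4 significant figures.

1131 V

X_L = ωL = 135.5 Ω
X_C = 1/(ωC) = 122.2 Ω
Net reactance X = X_L − X_C = 13.33 Ω
Z = 3.500 + j13.33 Ω
|Z| = √(3.500² + 13.33²) = 13.78 Ω
I = V/|Z| = 8.344 A
V_L = I·|Z_L| = 8.344 × 135.5 = 1131 V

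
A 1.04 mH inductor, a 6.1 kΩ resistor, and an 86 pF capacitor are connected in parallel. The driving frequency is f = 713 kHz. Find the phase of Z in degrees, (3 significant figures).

ω = 2πf = 4.48e+06 rad/s
X_L = ωL = 4660 Ω
X_C = 1/(ωC) = 2600 Ω
Parallel: admittances add. Y = 1/R + 1/(jωL) + jωC
Y = (0.000164 + j0.000171) S
|Y| = 0.000237 S → |Z| = 1/|Y| = 4230 Ω, ∠Z = −∠Y = -46.1°

-46.1°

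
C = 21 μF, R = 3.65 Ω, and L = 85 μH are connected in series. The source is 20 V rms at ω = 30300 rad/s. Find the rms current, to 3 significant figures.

5.28 A

X_L = ωL = 2.58 Ω
X_C = 1/(ωC) = 1.57 Ω
Net reactance X = X_L − X_C = 1.00 Ω
Z = 3.65 + j1.00 Ω
|Z| = √(3.65² + 1.00²) = 3.79 Ω
I = V/|Z| = 20/3.79 = 5.28 A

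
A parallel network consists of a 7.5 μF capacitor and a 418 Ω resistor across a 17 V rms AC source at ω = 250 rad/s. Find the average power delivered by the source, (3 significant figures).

X_C = 1/(ωC) = 533 Ω
Parallel: admittances add. Y = 1/R + jωC
Y = (0.00239 + j0.00188) S
|Y| = 0.00304 S → |Z| = 1/|Y| = 329 Ω, ∠Z = −∠Y = -38.1°
I = V/|Z| = 51.7 mA
P = VI cos φ = 17 × 0.0517 × cos(-38.1°) = 691 mW

691 mW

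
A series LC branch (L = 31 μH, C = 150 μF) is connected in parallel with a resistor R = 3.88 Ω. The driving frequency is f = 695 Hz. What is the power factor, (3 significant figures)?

ω = 2πf = 4367 rad/s
X_L = ωL = 0.135 Ω
X_C = 1/(ωC) = 1.53 Ω
Branch 1: Z₁ = R = 3.88 Ω
Branch 2 (series LC): Z₂ = j(X_L − X_C) = −j1.39 Ω
Parallel: Z = Z₁Z₂/(Z₁+Z₂), |Z| = 1.31 Ω, ∠Z = -70.3°
cos φ = cos(-70.3°) = 0.338

0.338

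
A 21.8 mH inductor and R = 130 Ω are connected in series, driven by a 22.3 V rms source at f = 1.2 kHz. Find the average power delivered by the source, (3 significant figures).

1.47 W

ω = 2πf = 7540 rad/s
X_L = ωL = 164 Ω
Z = 130 + j164 Ω
|Z| = √(130² + 164²) = 210 Ω
∠Z = arctan(164/130) = 51.7°
I = V/|Z| = 106 mA
P = VI cos φ = 22.3 × 0.106 × cos(51.7°) = 1.47 W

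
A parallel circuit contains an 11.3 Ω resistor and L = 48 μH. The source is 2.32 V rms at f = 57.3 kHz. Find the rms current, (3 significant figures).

ω = 2πf = 360000 rad/s
X_L = ωL = 17.3 Ω
Parallel: admittances add. Y = 1/R + 1/(jωL)
Y = (0.0885 − j0.0579) S
|Y| = 0.106 S → |Z| = 1/|Y| = 9.46 Ω, ∠Z = −∠Y = 33.2°
I = V/|Z| = 2.32/9.46 = 245 mA

245 mA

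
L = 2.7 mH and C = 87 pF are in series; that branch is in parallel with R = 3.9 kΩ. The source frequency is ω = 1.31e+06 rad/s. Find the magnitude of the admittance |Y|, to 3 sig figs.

X_L = ωL = 3540 Ω
X_C = 1/(ωC) = 8770 Ω
Branch 1: Z₁ = R = 3900 Ω
Branch 2 (series LC): Z₂ = j(X_L − X_C) = −j5240 Ω
Parallel: Z = Z₁Z₂/(Z₁+Z₂), |Z| = 3130 Ω, ∠Z = -36.7°
|Y| = 1/|Z| = 320 μS

320 μS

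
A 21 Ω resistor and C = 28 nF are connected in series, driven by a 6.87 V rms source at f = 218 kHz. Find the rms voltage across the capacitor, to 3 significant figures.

5.35 V

ω = 2πf = 1.37e+06 rad/s
X_C = 1/(ωC) = 26.1 Ω
Z = 21.0 − j26.1 Ω
|Z| = √(21.0² + 26.1²) = 33.5 Ω
I = V/|Z| = 205 mA
V_C = I·|Z_C| = 0.205 × 26.1 = 5.35 V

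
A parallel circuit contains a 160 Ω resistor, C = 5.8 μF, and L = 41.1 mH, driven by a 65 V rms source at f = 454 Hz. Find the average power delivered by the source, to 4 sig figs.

26.41 W

ω = 2πf = 2853 rad/s
X_L = ωL = 117.2 Ω
X_C = 1/(ωC) = 60.44 Ω
Parallel: admittances add. Y = 1/R + 1/(jωL) + jωC
Y = (0.006250 + j0.008015) S
|Y| = 0.01016 S → |Z| = 1/|Y| = 98.39 Ω, ∠Z = −∠Y = -52.05°
I = V/|Z| = 660.7 mA
P = VI cos φ = 65 × 0.6607 × cos(-52.05°) = 26.41 W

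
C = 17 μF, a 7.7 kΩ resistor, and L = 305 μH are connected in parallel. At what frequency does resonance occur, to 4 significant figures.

2.210 kHz

ω₀ = 1/√(LC) = 1/√(0.000305 × 1.7e-05) = 13890 rad/s
f₀ = ω₀/(2π) = 2.210 kHz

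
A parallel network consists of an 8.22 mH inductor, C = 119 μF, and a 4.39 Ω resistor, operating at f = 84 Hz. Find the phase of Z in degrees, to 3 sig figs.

ω = 2πf = 527.8 rad/s
X_L = ωL = 4.34 Ω
X_C = 1/(ωC) = 15.9 Ω
Parallel: admittances add. Y = 1/R + 1/(jωL) + jωC
Y = (0.228 − j0.168) S
|Y| = 0.283 S → |Z| = 1/|Y| = 3.54 Ω, ∠Z = −∠Y = 36.4°

36.4°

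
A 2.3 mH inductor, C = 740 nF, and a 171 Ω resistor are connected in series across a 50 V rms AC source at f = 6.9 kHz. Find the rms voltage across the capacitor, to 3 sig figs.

8.46 V

ω = 2πf = 43350 rad/s
X_L = ωL = 99.7 Ω
X_C = 1/(ωC) = 31.2 Ω
Net reactance X = X_L − X_C = 68.5 Ω
Z = 171 + j68.5 Ω
|Z| = √(171² + 68.5²) = 184 Ω
I = V/|Z| = 271 mA
V_C = I·|Z_C| = 0.271 × 31.2 = 8.46 V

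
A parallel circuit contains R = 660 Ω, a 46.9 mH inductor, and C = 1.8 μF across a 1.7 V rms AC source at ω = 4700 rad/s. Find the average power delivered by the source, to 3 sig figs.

X_L = ωL = 220 Ω
X_C = 1/(ωC) = 118 Ω
Parallel: admittances add. Y = 1/R + 1/(jωL) + jωC
Y = (0.00152 + j0.00392) S
|Y| = 0.00421 S → |Z| = 1/|Y| = 238 Ω, ∠Z = −∠Y = -68.9°
I = V/|Z| = 7.15 mA
P = VI cos φ = 1.7 × 0.00715 × cos(-68.9°) = 4.38 mW

4.38 mW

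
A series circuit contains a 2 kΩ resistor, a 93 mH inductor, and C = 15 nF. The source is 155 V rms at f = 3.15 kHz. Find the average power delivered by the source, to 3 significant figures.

7.59 W

ω = 2πf = 19790 rad/s
X_L = ωL = 1840 Ω
X_C = 1/(ωC) = 3370 Ω
Net reactance X = X_L − X_C = -1530 Ω
Z = 2000 − j1530 Ω
|Z| = √(2000² + 1530²) = 2520 Ω
∠Z = arctan(-1530/2000) = -37.4°
I = V/|Z| = 61.6 mA
P = VI cos φ = 155 × 0.0616 × cos(-37.4°) = 7.59 W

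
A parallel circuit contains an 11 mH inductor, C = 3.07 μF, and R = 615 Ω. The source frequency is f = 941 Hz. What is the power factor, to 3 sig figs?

0.505

ω = 2πf = 5912 rad/s
X_L = ωL = 65.0 Ω
X_C = 1/(ωC) = 55.1 Ω
Parallel: admittances add. Y = 1/R + 1/(jωL) + jωC
Y = (0.00163 + j0.00278) S
|Y| = 0.00322 S → |Z| = 1/|Y| = 311 Ω, ∠Z = −∠Y = -59.6°
cos φ = cos(-59.6°) = 0.505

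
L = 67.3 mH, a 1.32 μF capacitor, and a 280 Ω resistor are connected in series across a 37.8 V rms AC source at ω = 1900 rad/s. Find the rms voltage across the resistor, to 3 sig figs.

X_L = ωL = 128 Ω
X_C = 1/(ωC) = 399 Ω
Net reactance X = X_L − X_C = -271 Ω
Z = 280 − j271 Ω
|Z| = √(280² + 271²) = 390 Ω
I = V/|Z| = 97.0 mA
V_R = I·|Z_R| = 0.0970 × 280 = 27.2 V

27.2 V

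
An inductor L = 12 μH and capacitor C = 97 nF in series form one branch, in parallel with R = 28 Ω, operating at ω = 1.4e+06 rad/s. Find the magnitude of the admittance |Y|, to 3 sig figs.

X_L = ωL = 16.8 Ω
X_C = 1/(ωC) = 7.36 Ω
Branch 1: Z₁ = R = 28.0 Ω
Branch 2 (series LC): Z₂ = j(X_L − X_C) = j9.44 Ω
Parallel: Z = Z₁Z₂/(Z₁+Z₂), |Z| = 8.94 Ω, ∠Z = 71.4°
|Y| = 1/|Z| = 112 mS

112 mS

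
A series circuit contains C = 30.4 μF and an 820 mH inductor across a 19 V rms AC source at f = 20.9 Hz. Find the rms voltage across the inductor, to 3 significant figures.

ω = 2πf = 131.3 rad/s
X_L = ωL = 108 Ω
X_C = 1/(ωC) = 250 Ω
Net reactance X = X_L − X_C = -143 Ω
Z = − j143 Ω
|Z| = √(0² + 143²) = 143 Ω
I = V/|Z| = 133 mA
V_L = I·|Z_L| = 0.133 × 108 = 14.3 V

14.3 V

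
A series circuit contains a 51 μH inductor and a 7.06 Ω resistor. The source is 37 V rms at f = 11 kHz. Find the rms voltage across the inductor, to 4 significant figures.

ω = 2πf = 69120 rad/s
X_L = ωL = 3.525 Ω
Z = 7.060 + j3.525 Ω
|Z| = √(7.060² + 3.525²) = 7.891 Ω
I = V/|Z| = 4.689 A
V_L = I·|Z_L| = 4.689 × 3.525 = 16.53 V

16.53 V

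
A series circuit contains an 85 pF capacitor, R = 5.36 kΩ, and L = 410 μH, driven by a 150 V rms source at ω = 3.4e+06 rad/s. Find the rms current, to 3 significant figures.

X_L = ωL = 1390 Ω
X_C = 1/(ωC) = 3460 Ω
Net reactance X = X_L − X_C = -2070 Ω
Z = 5360 − j2070 Ω
|Z| = √(5360² + 2070²) = 5740 Ω
I = V/|Z| = 150/5740 = 26.1 mA

26.1 mA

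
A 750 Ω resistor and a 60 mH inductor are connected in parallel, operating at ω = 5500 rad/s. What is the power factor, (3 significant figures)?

X_L = ωL = 330 Ω
Parallel: admittances add. Y = 1/R + 1/(jωL)
Y = (0.00133 − j0.00303) S
|Y| = 0.00331 S → |Z| = 1/|Y| = 302 Ω, ∠Z = −∠Y = 66.3°
cos φ = cos(66.3°) = 0.403

0.403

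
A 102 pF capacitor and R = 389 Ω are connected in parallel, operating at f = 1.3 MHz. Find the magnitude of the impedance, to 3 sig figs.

370 Ω

ω = 2πf = 8.168e+06 rad/s
X_C = 1/(ωC) = 1200 Ω
Parallel: admittances add. Y = 1/R + jωC
Y = (0.00257 + j0.000833) S
|Y| = 0.00270 S → |Z| = 1/|Y| = 370 Ω, ∠Z = −∠Y = -18.0°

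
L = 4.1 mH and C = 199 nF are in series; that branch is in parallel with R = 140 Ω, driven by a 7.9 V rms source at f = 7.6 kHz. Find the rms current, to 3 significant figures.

ω = 2πf = 47750 rad/s
X_L = ωL = 196 Ω
X_C = 1/(ωC) = 105 Ω
Branch 1: Z₁ = R = 140 Ω
Branch 2 (series LC): Z₂ = j(X_L − X_C) = j90.6 Ω
Parallel: Z = Z₁Z₂/(Z₁+Z₂), |Z| = 76.0 Ω, ∠Z = 57.1°
I = V/|Z| = 7.9/76.0 = 104 mA

104 mA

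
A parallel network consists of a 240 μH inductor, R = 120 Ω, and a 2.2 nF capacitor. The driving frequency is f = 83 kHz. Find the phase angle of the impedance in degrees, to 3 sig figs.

ω = 2πf = 521500 rad/s
X_L = ωL = 125 Ω
X_C = 1/(ωC) = 872 Ω
Parallel: admittances add. Y = 1/R + 1/(jωL) + jωC
Y = (0.00833 − j0.00684) S
|Y| = 0.0108 S → |Z| = 1/|Y| = 92.7 Ω, ∠Z = −∠Y = 39.4°

39.4°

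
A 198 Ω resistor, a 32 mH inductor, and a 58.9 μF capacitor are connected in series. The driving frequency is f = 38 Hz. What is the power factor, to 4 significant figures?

0.9523

ω = 2πf = 238.8 rad/s
X_L = ωL = 7.640 Ω
X_C = 1/(ωC) = 71.11 Ω
Net reactance X = X_L − X_C = -63.47 Ω
Z = 198.0 − j63.47 Ω
|Z| = √(198.0² + 63.47²) = 207.9 Ω
∠Z = arctan(-63.47/198.0) = -17.77°
cos φ = cos(-17.77°) = 0.9523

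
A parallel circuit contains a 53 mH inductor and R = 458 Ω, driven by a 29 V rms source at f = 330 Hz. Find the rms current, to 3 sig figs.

271 mA

ω = 2πf = 2073 rad/s
X_L = ωL = 110 Ω
Parallel: admittances add. Y = 1/R + 1/(jωL)
Y = (0.00218 − j0.00910) S
|Y| = 0.00936 S → |Z| = 1/|Y| = 107 Ω, ∠Z = −∠Y = 76.5°
I = V/|Z| = 29/107 = 271 mA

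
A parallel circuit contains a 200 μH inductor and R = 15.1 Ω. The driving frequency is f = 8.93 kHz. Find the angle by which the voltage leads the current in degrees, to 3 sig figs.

ω = 2πf = 56110 rad/s
X_L = ωL = 11.2 Ω
Parallel: admittances add. Y = 1/R + 1/(jωL)
Y = (0.0662 − j0.0891) S
|Y| = 0.111 S → |Z| = 1/|Y| = 9.01 Ω, ∠Z = −∠Y = 53.4°

53.4°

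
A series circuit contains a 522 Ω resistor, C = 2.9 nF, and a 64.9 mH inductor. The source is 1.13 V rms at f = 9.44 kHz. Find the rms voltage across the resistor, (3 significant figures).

0.290 V

ω = 2πf = 59310 rad/s
X_L = ωL = 3850 Ω
X_C = 1/(ωC) = 5810 Ω
Net reactance X = X_L − X_C = -1960 Ω
Z = 522 − j1960 Ω
|Z| = √(522² + 1960²) = 2030 Ω
I = V/|Z| = 556 μA
V_R = I·|Z_R| = 0.000556 × 522 = 0.290 V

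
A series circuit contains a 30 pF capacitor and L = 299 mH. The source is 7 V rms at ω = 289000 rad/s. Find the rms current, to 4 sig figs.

X_L = ωL = 86410 Ω
X_C = 1/(ωC) = 115300 Ω
Net reactance X = X_L − X_C = -28930 Ω
Z = − j28930 Ω
|Z| = √(0² + 28930²) = 28930 Ω
I = V/|Z| = 7/28930 = 242.0 μA

242.0 μA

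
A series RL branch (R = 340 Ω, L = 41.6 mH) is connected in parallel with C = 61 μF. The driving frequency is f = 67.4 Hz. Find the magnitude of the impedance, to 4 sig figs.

ω = 2πf = 423.5 rad/s
X_L = ωL = 17.62 Ω
X_C = 1/(ωC) = 38.71 Ω
Branch 1 (R+jX_L): Z₁ = 340.0 + j17.62 Ω, |Z₁| = 340.5 Ω
Branch 2 (−jX_C): Z₂ = −j38.71 Ω
Parallel: Z = Z₁Z₂/(Z₁+Z₂), |Z| = 38.69 Ω, ∠Z = -83.48°

38.69 Ω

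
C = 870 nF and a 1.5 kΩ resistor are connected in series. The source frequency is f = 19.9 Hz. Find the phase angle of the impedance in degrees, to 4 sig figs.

ω = 2πf = 125.0 rad/s
X_C = 1/(ωC) = 9193 Ω
Z = 1500 − j9193 Ω
|Z| = √(1500² + 9193²) = 9314 Ω
∠Z = arctan(-9193/1500) = -80.73°

-80.73°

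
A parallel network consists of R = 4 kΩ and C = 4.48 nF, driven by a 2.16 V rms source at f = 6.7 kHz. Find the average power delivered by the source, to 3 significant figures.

1.17 mW

ω = 2πf = 42100 rad/s
X_C = 1/(ωC) = 5300 Ω
Parallel: admittances add. Y = 1/R + jωC
Y = (0.000250 + j0.000189) S
|Y| = 0.000313 S → |Z| = 1/|Y| = 3190 Ω, ∠Z = −∠Y = -37.0°
I = V/|Z| = 676 μA
P = VI cos φ = 2.16 × 0.000676 × cos(-37.0°) = 1.17 mW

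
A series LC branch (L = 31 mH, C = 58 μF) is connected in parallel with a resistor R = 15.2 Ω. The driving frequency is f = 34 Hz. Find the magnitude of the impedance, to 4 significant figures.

14.89 Ω

ω = 2πf = 213.6 rad/s
X_L = ωL = 6.622 Ω
X_C = 1/(ωC) = 80.71 Ω
Branch 1: Z₁ = R = 15.20 Ω
Branch 2 (series LC): Z₂ = j(X_L − X_C) = −j74.08 Ω
Parallel: Z = Z₁Z₂/(Z₁+Z₂), |Z| = 14.89 Ω, ∠Z = -11.59°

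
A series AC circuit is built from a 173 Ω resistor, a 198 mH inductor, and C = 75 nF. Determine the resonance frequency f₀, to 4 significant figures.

1.306 kHz

ω₀ = 1/√(LC) = 1/√(0.198 × 7.5e-08) = 8206 rad/s
f₀ = ω₀/(2π) = 1.306 kHz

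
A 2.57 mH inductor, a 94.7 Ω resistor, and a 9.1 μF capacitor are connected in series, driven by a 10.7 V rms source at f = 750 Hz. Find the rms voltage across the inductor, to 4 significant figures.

1.359 V

ω = 2πf = 4712 rad/s
X_L = ωL = 12.11 Ω
X_C = 1/(ωC) = 23.32 Ω
Net reactance X = X_L − X_C = -11.21 Ω
Z = 94.70 − j11.21 Ω
|Z| = √(94.70² + 11.21²) = 95.36 Ω
I = V/|Z| = 112.2 mA
V_L = I·|Z_L| = 0.1122 × 12.11 = 1.359 V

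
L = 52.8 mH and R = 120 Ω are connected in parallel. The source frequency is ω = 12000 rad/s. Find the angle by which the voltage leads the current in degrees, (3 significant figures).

10.7°

X_L = ωL = 634 Ω
Parallel: admittances add. Y = 1/R + 1/(jωL)
Y = (0.00833 − j0.00158) S
|Y| = 0.00848 S → |Z| = 1/|Y| = 118 Ω, ∠Z = −∠Y = 10.7°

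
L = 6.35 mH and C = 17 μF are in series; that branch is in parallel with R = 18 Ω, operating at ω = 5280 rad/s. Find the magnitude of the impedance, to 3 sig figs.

X_L = ωL = 33.5 Ω
X_C = 1/(ωC) = 11.1 Ω
Branch 1: Z₁ = R = 18.0 Ω
Branch 2 (series LC): Z₂ = j(X_L − X_C) = j22.4 Ω
Parallel: Z = Z₁Z₂/(Z₁+Z₂), |Z| = 14.0 Ω, ∠Z = 38.8°

14.0 Ω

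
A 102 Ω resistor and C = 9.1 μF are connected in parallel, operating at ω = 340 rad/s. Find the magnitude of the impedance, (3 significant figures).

X_C = 1/(ωC) = 323 Ω
Parallel: admittances add. Y = 1/R + jωC
Y = (0.00980 + j0.00309) S
|Y| = 0.0103 S → |Z| = 1/|Y| = 97.3 Ω, ∠Z = −∠Y = -17.5°

97.3 Ω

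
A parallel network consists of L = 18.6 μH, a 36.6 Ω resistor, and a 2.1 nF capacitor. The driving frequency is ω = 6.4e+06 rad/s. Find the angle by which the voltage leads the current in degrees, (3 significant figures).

X_L = ωL = 119 Ω
X_C = 1/(ωC) = 74.4 Ω
Parallel: admittances add. Y = 1/R + 1/(jωL) + jωC
Y = (0.0273 + j0.00504) S
|Y| = 0.0278 S → |Z| = 1/|Y| = 36.0 Ω, ∠Z = −∠Y = -10.5°

-10.5°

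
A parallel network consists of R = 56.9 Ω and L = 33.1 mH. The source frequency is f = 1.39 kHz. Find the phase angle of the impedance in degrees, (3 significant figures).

11.1°

ω = 2πf = 8734 rad/s
X_L = ωL = 289 Ω
Parallel: admittances add. Y = 1/R + 1/(jωL)
Y = (0.0176 − j0.00346) S
|Y| = 0.0179 S → |Z| = 1/|Y| = 55.8 Ω, ∠Z = −∠Y = 11.1°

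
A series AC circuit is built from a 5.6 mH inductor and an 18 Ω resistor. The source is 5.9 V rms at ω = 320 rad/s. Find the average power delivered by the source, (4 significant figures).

X_L = ωL = 1.792 Ω
Z = 18.00 + j1.792 Ω
|Z| = √(18.00² + 1.792²) = 18.09 Ω
∠Z = arctan(1.792/18.00) = 5.685°
I = V/|Z| = 326.2 mA
P = VI cos φ = 5.9 × 0.3262 × cos(5.685°) = 1.915 W

1.915 W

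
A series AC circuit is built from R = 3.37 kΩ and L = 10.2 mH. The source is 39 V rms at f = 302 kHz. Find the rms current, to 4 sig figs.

1.985 mA

ω = 2πf = 1.898e+06 rad/s
X_L = ωL = 19350 Ω
Z = 3370 + j19350 Ω
|Z| = √(3370² + 19350²) = 19650 Ω
I = V/|Z| = 39/19650 = 1.985 mA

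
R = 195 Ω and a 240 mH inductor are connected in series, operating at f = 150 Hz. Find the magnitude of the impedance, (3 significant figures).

ω = 2πf = 942.5 rad/s
X_L = ωL = 226 Ω
Z = 195 + j226 Ω
|Z| = √(195² + 226²) = 299 Ω

299 Ω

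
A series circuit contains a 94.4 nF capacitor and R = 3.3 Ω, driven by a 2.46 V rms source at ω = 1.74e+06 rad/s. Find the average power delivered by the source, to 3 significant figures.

X_C = 1/(ωC) = 6.09 Ω
Z = 3.30 − j6.09 Ω
|Z| = √(3.30² + 6.09²) = 6.92 Ω
∠Z = arctan(-6.09/3.30) = -61.5°
I = V/|Z| = 355 mA
P = VI cos φ = 2.46 × 0.355 × cos(-61.5°) = 416 mW

416 mW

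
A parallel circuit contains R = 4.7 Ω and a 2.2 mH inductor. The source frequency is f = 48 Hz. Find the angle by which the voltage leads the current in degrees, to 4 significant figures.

ω = 2πf = 301.6 rad/s
X_L = ωL = 0.6635 Ω
Parallel: admittances add. Y = 1/R + 1/(jωL)
Y = (0.2128 − j1.507) S
|Y| = 1.522 S → |Z| = 1/|Y| = 0.6570 Ω, ∠Z = −∠Y = 81.96°

81.96°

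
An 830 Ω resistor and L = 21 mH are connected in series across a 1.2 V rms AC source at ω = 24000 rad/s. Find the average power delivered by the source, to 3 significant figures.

1.27 mW

X_L = ωL = 504 Ω
Z = 830 + j504 Ω
|Z| = √(830² + 504²) = 971 Ω
∠Z = arctan(504/830) = 31.3°
I = V/|Z| = 1.24 mA
P = VI cos φ = 1.2 × 0.00124 × cos(31.3°) = 1.27 mW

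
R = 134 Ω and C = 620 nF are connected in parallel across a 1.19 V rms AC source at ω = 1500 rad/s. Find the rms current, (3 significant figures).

X_C = 1/(ωC) = 1080 Ω
Parallel: admittances add. Y = 1/R + jωC
Y = (0.00746 + j0.000930) S
|Y| = 0.00752 S → |Z| = 1/|Y| = 133 Ω, ∠Z = −∠Y = -7.10°
I = V/|Z| = 1.19/133 = 8.95 mA

8.95 mA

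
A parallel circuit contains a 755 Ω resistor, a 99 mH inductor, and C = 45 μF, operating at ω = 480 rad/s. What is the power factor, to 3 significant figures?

0.922

X_L = ωL = 47.5 Ω
X_C = 1/(ωC) = 46.3 Ω
Parallel: admittances add. Y = 1/R + 1/(jωL) + jωC
Y = (0.00132 + j0.000556) S
|Y| = 0.00144 S → |Z| = 1/|Y| = 696 Ω, ∠Z = −∠Y = -22.8°
cos φ = cos(-22.8°) = 0.922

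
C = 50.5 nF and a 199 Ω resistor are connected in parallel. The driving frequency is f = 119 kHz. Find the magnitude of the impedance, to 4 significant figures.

ω = 2πf = 747700 rad/s
X_C = 1/(ωC) = 26.48 Ω
Parallel: admittances add. Y = 1/R + jωC
Y = (0.005025 + j0.03776) S
|Y| = 0.03809 S → |Z| = 1/|Y| = 26.25 Ω, ∠Z = −∠Y = -82.42°

26.25 Ω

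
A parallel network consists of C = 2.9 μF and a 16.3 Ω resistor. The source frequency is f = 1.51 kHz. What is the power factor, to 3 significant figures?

ω = 2πf = 9488 rad/s
X_C = 1/(ωC) = 36.3 Ω
Parallel: admittances add. Y = 1/R + jωC
Y = (0.0613 + j0.0275) S
|Y| = 0.0672 S → |Z| = 1/|Y| = 14.9 Ω, ∠Z = −∠Y = -24.2°
cos φ = cos(-24.2°) = 0.912

0.912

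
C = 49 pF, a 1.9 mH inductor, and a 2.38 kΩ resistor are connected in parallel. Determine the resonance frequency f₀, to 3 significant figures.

ω₀ = 1/√(LC) = 1/√(0.0019 × 4.9e-11) = 3.277e+06 rad/s
f₀ = ω₀/(2π) = 522 kHz

522 kHz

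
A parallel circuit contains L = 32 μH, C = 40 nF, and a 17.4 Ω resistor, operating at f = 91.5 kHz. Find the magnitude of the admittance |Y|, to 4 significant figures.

65.47 mS

ω = 2πf = 574900 rad/s
X_L = ωL = 18.40 Ω
X_C = 1/(ωC) = 43.48 Ω
Parallel: admittances add. Y = 1/R + 1/(jωL) + jωC
Y = (0.05747 − j0.03136) S
|Y| = 0.06547 S → |Z| = 1/|Y| = 15.27 Ω, ∠Z = −∠Y = 28.62°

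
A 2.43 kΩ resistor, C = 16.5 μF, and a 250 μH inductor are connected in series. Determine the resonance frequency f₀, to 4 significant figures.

ω₀ = 1/√(LC) = 1/√(0.00025 × 1.65e-05) = 15570 rad/s
f₀ = ω₀/(2π) = 2.478 kHz

2.478 kHz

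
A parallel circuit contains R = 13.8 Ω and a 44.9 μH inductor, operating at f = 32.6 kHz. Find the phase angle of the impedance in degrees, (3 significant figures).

56.3°

ω = 2πf = 204800 rad/s
X_L = ωL = 9.20 Ω
Parallel: admittances add. Y = 1/R + 1/(jωL)
Y = (0.0725 − j0.109) S
|Y| = 0.131 S → |Z| = 1/|Y| = 7.65 Ω, ∠Z = −∠Y = 56.3°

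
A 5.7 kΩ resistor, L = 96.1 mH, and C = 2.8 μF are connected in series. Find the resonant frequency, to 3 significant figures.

ω₀ = 1/√(LC) = 1/√(0.0961 × 2.8e-06) = 1928 rad/s
f₀ = ω₀/(2π) = 307 Hz

307 Hz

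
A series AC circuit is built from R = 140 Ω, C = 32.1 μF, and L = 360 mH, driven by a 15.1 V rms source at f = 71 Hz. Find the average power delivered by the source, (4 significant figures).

1.147 W

ω = 2πf = 446.1 rad/s
X_L = ωL = 160.6 Ω
X_C = 1/(ωC) = 69.83 Ω
Net reactance X = X_L − X_C = 90.77 Ω
Z = 140.0 + j90.77 Ω
|Z| = √(140.0² + 90.77²) = 166.8 Ω
∠Z = arctan(90.77/140.0) = 32.96°
I = V/|Z| = 90.50 mA
P = VI cos φ = 15.1 × 0.09050 × cos(32.96°) = 1.147 W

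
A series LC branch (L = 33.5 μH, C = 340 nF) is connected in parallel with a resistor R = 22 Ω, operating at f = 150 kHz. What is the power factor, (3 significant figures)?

0.791

ω = 2πf = 942500 rad/s
X_L = ωL = 31.6 Ω
X_C = 1/(ωC) = 3.12 Ω
Branch 1: Z₁ = R = 22.0 Ω
Branch 2 (series LC): Z₂ = j(X_L − X_C) = j28.5 Ω
Parallel: Z = Z₁Z₂/(Z₁+Z₂), |Z| = 17.4 Ω, ∠Z = 37.7°
cos φ = cos(37.7°) = 0.791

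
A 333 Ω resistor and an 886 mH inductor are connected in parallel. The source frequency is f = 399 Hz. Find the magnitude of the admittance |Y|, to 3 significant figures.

ω = 2πf = 2507 rad/s
X_L = ωL = 2220 Ω
Parallel: admittances add. Y = 1/R + 1/(jωL)
Y = (0.00300 − j0.000450) S
|Y| = 0.00304 S → |Z| = 1/|Y| = 329 Ω, ∠Z = −∠Y = 8.53°

3.04 mS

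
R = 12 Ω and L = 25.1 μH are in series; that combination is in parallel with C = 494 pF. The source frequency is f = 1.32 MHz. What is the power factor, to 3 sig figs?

0.371

ω = 2πf = 8.294e+06 rad/s
X_L = ωL = 208 Ω
X_C = 1/(ωC) = 244 Ω
Branch 1 (R+jX_L): Z₁ = 12.0 + j208 Ω, |Z₁| = 209 Ω
Branch 2 (−jX_C): Z₂ = −j244 Ω
Parallel: Z = Z₁Z₂/(Z₁+Z₂), |Z| = 1340 Ω, ∠Z = 68.2°
cos φ = cos(68.2°) = 0.371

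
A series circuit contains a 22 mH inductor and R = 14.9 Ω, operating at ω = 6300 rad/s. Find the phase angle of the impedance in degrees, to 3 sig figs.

83.9°

X_L = ωL = 139 Ω
Z = 14.9 + j139 Ω
|Z| = √(14.9² + 139²) = 139 Ω
∠Z = arctan(139/14.9) = 83.9°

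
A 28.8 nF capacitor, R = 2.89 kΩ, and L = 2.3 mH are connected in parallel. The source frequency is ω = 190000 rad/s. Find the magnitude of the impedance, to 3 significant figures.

312 Ω

X_L = ωL = 437 Ω
X_C = 1/(ωC) = 183 Ω
Parallel: admittances add. Y = 1/R + 1/(jωL) + jωC
Y = (0.000346 + j0.00318) S
|Y| = 0.00320 S → |Z| = 1/|Y| = 312 Ω, ∠Z = −∠Y = -83.8°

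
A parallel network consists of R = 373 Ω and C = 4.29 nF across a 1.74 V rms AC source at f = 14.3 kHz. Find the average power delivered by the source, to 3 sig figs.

8.12 mW

ω = 2πf = 89850 rad/s
X_C = 1/(ωC) = 2590 Ω
Parallel: admittances add. Y = 1/R + jωC
Y = (0.00268 + j0.000385) S
|Y| = 0.00271 S → |Z| = 1/|Y| = 369 Ω, ∠Z = −∠Y = -8.18°
I = V/|Z| = 4.71 mA
P = VI cos φ = 1.74 × 0.00471 × cos(-8.18°) = 8.12 mW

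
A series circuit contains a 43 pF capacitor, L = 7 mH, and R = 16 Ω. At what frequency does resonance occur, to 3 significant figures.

290 kHz

ω₀ = 1/√(LC) = 1/√(0.007 × 4.3e-11) = 1.823e+06 rad/s
f₀ = ω₀/(2π) = 290 kHz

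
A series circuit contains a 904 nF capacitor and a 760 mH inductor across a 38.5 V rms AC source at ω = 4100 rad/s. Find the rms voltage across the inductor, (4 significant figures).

42.15 V

X_L = ωL = 3116 Ω
X_C = 1/(ωC) = 269.8 Ω
Net reactance X = X_L − X_C = 2846 Ω
Z = j2846 Ω
|Z| = √(0² + 2846²) = 2846 Ω
I = V/|Z| = 13.53 mA
V_L = I·|Z_L| = 0.01353 × 3116 = 42.15 V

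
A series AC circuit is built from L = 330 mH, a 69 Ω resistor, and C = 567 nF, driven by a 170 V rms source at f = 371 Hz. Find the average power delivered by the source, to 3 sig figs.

ω = 2πf = 2331 rad/s
X_L = ωL = 769 Ω
X_C = 1/(ωC) = 757 Ω
Net reactance X = X_L − X_C = 12.7 Ω
Z = 69.0 + j12.7 Ω
|Z| = √(69.0² + 12.7²) = 70.2 Ω
∠Z = arctan(12.7/69.0) = 10.4°
I = V/|Z| = 2.42 A
P = VI cos φ = 170 × 2.42 × cos(10.4°) = 405 W

405 W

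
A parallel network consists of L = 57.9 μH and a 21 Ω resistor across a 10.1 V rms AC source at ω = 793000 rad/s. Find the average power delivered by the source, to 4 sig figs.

X_L = ωL = 45.91 Ω
Parallel: admittances add. Y = 1/R + 1/(jωL)
Y = (0.04762 − j0.02178) S
|Y| = 0.05236 S → |Z| = 1/|Y| = 19.10 Ω, ∠Z = −∠Y = 24.58°
I = V/|Z| = 528.9 mA
P = VI cos φ = 10.1 × 0.5289 × cos(24.58°) = 4.858 W

4.858 W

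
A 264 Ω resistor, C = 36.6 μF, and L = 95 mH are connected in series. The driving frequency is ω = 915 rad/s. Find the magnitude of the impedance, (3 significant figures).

X_L = ωL = 86.9 Ω
X_C = 1/(ωC) = 29.9 Ω
Net reactance X = X_L − X_C = 57.1 Ω
Z = 264 + j57.1 Ω
|Z| = √(264² + 57.1²) = 270 Ω

270 Ω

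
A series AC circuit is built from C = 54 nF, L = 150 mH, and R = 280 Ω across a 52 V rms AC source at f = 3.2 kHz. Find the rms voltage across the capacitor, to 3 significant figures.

ω = 2πf = 20110 rad/s
X_L = ωL = 3020 Ω
X_C = 1/(ωC) = 921 Ω
Net reactance X = X_L − X_C = 2090 Ω
Z = 280 + j2090 Ω
|Z| = √(280² + 2090²) = 2110 Ω
I = V/|Z| = 24.6 mA
V_C = I·|Z_C| = 0.0246 × 921 = 22.7 V

22.7 V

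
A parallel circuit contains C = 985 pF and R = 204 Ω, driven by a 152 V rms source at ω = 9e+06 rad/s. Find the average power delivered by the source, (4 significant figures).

X_C = 1/(ωC) = 112.8 Ω
Parallel: admittances add. Y = 1/R + jωC
Y = (0.004902 + j0.008865) S
|Y| = 0.01013 S → |Z| = 1/|Y| = 98.72 Ω, ∠Z = −∠Y = -61.06°
I = V/|Z| = 1.540 A
P = VI cos φ = 152 × 1.540 × cos(-61.06°) = 113.3 W

113.3 W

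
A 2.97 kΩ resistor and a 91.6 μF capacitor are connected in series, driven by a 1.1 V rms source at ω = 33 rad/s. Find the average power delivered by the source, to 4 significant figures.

402.4 μW

X_C = 1/(ωC) = 330.8 Ω
Z = 2970 − j330.8 Ω
|Z| = √(2970² + 330.8²) = 2988 Ω
∠Z = arctan(-330.8/2970) = -6.356°
I = V/|Z| = 368.1 μA
P = VI cos φ = 1.1 × 0.0003681 × cos(-6.356°) = 402.4 μW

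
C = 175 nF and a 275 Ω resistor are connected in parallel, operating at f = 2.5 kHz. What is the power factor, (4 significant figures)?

ω = 2πf = 15710 rad/s
X_C = 1/(ωC) = 363.8 Ω
Parallel: admittances add. Y = 1/R + jωC
Y = (0.003636 + j0.002749) S
|Y| = 0.004558 S → |Z| = 1/|Y| = 219.4 Ω, ∠Z = −∠Y = -37.09°
cos φ = cos(-37.09°) = 0.7977

0.7977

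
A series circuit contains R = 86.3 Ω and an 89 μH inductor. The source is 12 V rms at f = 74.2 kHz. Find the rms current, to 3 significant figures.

ω = 2πf = 466200 rad/s
X_L = ωL = 41.5 Ω
Z = 86.3 + j41.5 Ω
|Z| = √(86.3² + 41.5²) = 95.8 Ω
I = V/|Z| = 12/95.8 = 125 mA

125 mA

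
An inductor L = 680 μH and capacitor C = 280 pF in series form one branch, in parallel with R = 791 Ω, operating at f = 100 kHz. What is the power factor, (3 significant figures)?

0.989

ω = 2πf = 628300 rad/s
X_L = ωL = 427 Ω
X_C = 1/(ωC) = 5680 Ω
Branch 1: Z₁ = R = 791 Ω
Branch 2 (series LC): Z₂ = j(X_L − X_C) = −j5260 Ω
Parallel: Z = Z₁Z₂/(Z₁+Z₂), |Z| = 782 Ω, ∠Z = -8.56°
cos φ = cos(-8.56°) = 0.989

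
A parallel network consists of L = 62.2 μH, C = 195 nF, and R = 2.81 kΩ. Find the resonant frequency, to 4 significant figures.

45.70 kHz

ω₀ = 1/√(LC) = 1/√(6.22e-05 × 1.95e-07) = 287100 rad/s
f₀ = ω₀/(2π) = 45.70 kHz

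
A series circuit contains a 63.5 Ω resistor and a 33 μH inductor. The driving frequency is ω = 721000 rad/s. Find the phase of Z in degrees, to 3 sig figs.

20.5°

X_L = ωL = 23.8 Ω
Z = 63.5 + j23.8 Ω
|Z| = √(63.5² + 23.8²) = 67.8 Ω
∠Z = arctan(23.8/63.5) = 20.5°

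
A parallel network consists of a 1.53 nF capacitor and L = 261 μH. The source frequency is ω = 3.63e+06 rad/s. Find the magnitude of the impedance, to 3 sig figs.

X_L = ωL = 947 Ω
X_C = 1/(ωC) = 180 Ω
Parallel: admittances add. Y = 1/(jωL) + jωC
Y = (0 + j0.00450) S
|Y| = 0.00450 S → |Z| = 1/|Y| = 222 Ω, ∠Z = −∠Y = -90.0°

222 Ω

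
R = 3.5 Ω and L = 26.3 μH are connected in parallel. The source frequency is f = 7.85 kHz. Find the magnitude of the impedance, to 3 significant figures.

1.22 Ω

ω = 2πf = 49320 rad/s
X_L = ωL = 1.30 Ω
Parallel: admittances add. Y = 1/R + 1/(jωL)
Y = (0.286 − j0.771) S
|Y| = 0.822 S → |Z| = 1/|Y| = 1.22 Ω, ∠Z = −∠Y = 69.7°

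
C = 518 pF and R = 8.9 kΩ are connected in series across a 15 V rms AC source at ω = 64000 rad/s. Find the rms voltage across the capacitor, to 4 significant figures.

X_C = 1/(ωC) = 30160 Ω
Z = 8900 − j30160 Ω
|Z| = √(8900² + 30160²) = 31450 Ω
I = V/|Z| = 477.0 μA
V_C = I·|Z_C| = 0.0004770 × 30160 = 14.39 V

14.39 V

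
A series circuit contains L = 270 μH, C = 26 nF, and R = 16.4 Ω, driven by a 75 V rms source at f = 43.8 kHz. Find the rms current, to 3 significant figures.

1.11 A

ω = 2πf = 275200 rad/s
X_L = ωL = 74.3 Ω
X_C = 1/(ωC) = 140 Ω
Net reactance X = X_L − X_C = -65.5 Ω
Z = 16.4 − j65.5 Ω
|Z| = √(16.4² + 65.5²) = 67.5 Ω
I = V/|Z| = 75/67.5 = 1.11 A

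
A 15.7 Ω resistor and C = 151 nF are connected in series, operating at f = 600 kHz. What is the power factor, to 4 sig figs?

0.9938

ω = 2πf = 3.77e+06 rad/s
X_C = 1/(ωC) = 1.757 Ω
Z = 15.70 − j1.757 Ω
|Z| = √(15.70² + 1.757²) = 15.80 Ω
∠Z = arctan(-1.757/15.70) = -6.384°
cos φ = cos(-6.384°) = 0.9938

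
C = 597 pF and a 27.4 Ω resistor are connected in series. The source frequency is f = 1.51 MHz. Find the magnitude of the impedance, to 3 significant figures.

ω = 2πf = 9.488e+06 rad/s
X_C = 1/(ωC) = 177 Ω
Z = 27.4 − j177 Ω
|Z| = √(27.4² + 177²) = 179 Ω

179 Ω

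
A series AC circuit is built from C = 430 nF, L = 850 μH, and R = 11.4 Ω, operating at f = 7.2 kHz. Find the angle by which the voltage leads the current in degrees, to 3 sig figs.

-48.7°

ω = 2πf = 45240 rad/s
X_L = ωL = 38.5 Ω
X_C = 1/(ωC) = 51.4 Ω
Net reactance X = X_L − X_C = -13.0 Ω
Z = 11.4 − j13.0 Ω
|Z| = √(11.4² + 13.0²) = 17.3 Ω
∠Z = arctan(-13.0/11.4) = -48.7°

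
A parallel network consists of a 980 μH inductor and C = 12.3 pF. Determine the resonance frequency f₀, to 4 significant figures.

1.450 MHz

ω₀ = 1/√(LC) = 1/√(0.00098 × 1.23e-11) = 9.108e+06 rad/s
f₀ = ω₀/(2π) = 1.450 MHz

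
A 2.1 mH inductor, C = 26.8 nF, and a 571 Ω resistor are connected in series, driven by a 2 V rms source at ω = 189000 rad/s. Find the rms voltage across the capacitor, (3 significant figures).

X_L = ωL = 397 Ω
X_C = 1/(ωC) = 197 Ω
Net reactance X = X_L − X_C = 199 Ω
Z = 571 + j199 Ω
|Z| = √(571² + 199²) = 605 Ω
I = V/|Z| = 3.31 mA
V_C = I·|Z_C| = 0.00331 × 197 = 0.653 V

0.653 V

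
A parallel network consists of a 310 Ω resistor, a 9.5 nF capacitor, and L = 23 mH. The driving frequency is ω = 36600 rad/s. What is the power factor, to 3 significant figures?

X_L = ωL = 842 Ω
X_C = 1/(ωC) = 2880 Ω
Parallel: admittances add. Y = 1/R + 1/(jωL) + jωC
Y = (0.00323 − j0.000840) S
|Y| = 0.00333 S → |Z| = 1/|Y| = 300 Ω, ∠Z = −∠Y = 14.6°
cos φ = cos(14.6°) = 0.968

0.968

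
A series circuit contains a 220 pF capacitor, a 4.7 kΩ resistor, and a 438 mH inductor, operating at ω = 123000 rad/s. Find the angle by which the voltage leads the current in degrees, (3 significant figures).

X_L = ωL = 53900 Ω
X_C = 1/(ωC) = 37000 Ω
Net reactance X = X_L − X_C = 16900 Ω
Z = 4700 + j16900 Ω
|Z| = √(4700² + 16900²) = 17600 Ω
∠Z = arctan(16900/4700) = 74.5°

74.5°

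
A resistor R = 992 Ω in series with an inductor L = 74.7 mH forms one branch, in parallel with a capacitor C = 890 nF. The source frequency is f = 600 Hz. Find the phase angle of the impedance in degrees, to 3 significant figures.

-73.2°

ω = 2πf = 3770 rad/s
X_L = ωL = 282 Ω
X_C = 1/(ωC) = 298 Ω
Branch 1 (R+jX_L): Z₁ = 992 + j282 Ω, |Z₁| = 1030 Ω
Branch 2 (−jX_C): Z₂ = −j298 Ω
Parallel: Z = Z₁Z₂/(Z₁+Z₂), |Z| = 310 Ω, ∠Z = -73.2°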